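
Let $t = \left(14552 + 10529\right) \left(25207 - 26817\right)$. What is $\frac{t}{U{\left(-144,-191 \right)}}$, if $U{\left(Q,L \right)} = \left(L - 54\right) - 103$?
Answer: $\frac{20190205}{174} \approx 1.1604 \cdot 10^{5}$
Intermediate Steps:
$U{\left(Q,L \right)} = -157 + L$ ($U{\left(Q,L \right)} = \left(-54 + L\right) - 103 = -157 + L$)
$t = -40380410$ ($t = 25081 \left(-1610\right) = -40380410$)
$\frac{t}{U{\left(-144,-191 \right)}} = - \frac{40380410}{-157 - 191} = - \frac{40380410}{-348} = \left(-40380410\right) \left(- \frac{1}{348}\right) = \frac{20190205}{174}$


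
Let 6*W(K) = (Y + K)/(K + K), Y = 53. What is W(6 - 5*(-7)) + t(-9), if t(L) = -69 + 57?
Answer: -2905/246 ≈ -11.809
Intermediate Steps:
t(L) = -12
W(K) = (53 + K)/(12*K) (W(K) = ((53 + K)/(K + K))/6 = ((53 + K)/((2*K)))/6 = ((53 + K)*(1/(2*K)))/6 = ((53 + K)/(2*K))/6 = (53 + K)/(12*K))
W(6 - 5*(-7)) + t(-9) = (53 + (6 - 5*(-7)))/(12*(6 - 5*(-7))) - 12 = (53 + (6 + 35))/(12*(6 + 35)) - 12 = (1/12)*(53 + 41)/41 - 12 = (1/12)*(1/41)*94 - 12 = 47/246 - 12 = -2905/246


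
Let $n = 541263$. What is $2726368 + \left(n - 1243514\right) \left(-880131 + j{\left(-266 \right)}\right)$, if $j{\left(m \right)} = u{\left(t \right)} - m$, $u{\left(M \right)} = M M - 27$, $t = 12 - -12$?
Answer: $617503266684$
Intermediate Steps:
$t = 24$ ($t = 12 + 12 = 24$)
$u{\left(M \right)} = -27 + M^{2}$ ($u{\left(M \right)} = M^{2} - 27 = -27 + M^{2}$)
$j{\left(m \right)} = 549 - m$ ($j{\left(m \right)} = \left(-27 + 24^{2}\right) - m = \left(-27 + 576\right) - m = 549 - m$)
$2726368 + \left(n - 1243514\right) \left(-880131 + j{\left(-266 \right)}\right) = 2726368 + \left(541263 - 1243514\right) \left(-880131 + \left(549 - -266\right)\right) = 2726368 - 702251 \left(-880131 + \left(549 + 266\right)\right) = 2726368 - 702251 \left(-880131 + 815\right) = 2726368 - -617500540316 = 2726368 + 617500540316 = 617503266684$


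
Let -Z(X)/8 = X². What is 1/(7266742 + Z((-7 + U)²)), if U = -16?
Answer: 1/5028014 ≈ 1.9889e-7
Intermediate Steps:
Z(X) = -8*X²
1/(7266742 + Z((-7 + U)²)) = 1/(7266742 - 8*(-7 - 16)⁴) = 1/(7266742 - 8*((-23)²)²) = 1/(7266742 - 8*529²) = 1/(7266742 - 8*279841) = 1/(7266742 - 2238728) = 1/5028014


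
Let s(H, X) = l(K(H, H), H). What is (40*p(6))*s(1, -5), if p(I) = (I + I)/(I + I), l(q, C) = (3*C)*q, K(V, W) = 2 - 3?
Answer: -120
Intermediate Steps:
K(V, W) = -1
l(q, C) = 3*C*q
s(H, X) = -3*H (s(H, X) = 3*H*(-1) = -3*H)
p(I) = 1 (p(I) = (2*I)/((2*I)) = (2*I)*(1/(2*I)) = 1)
(40*p(6))*s(1, -5) = (40*1)*(-3*1) = 40*(-3) = -120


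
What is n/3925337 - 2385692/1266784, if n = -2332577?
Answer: -236913775011/95626040504 ≈ -2.4775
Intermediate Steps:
n/3925337 - 2385692/1266784 = -2332577/3925337 - 2385692/1266784 = -2332577*1/3925337 - 2385692*1/1266784 = -179429/301949 - 596423/316696 = -236913775011/95626040504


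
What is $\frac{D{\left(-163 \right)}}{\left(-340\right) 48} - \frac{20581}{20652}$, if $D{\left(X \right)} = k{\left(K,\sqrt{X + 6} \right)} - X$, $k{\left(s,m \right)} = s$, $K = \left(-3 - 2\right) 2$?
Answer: $- \frac{1661969}{1652160} \approx -1.0059$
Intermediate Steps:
$K = -10$ ($K = \left(-5\right) 2 = -10$)
$D{\left(X \right)} = -10 - X$
$\frac{D{\left(-163 \right)}}{\left(-340\right) 48} - \frac{20581}{20652} = \frac{-10 - -163}{\left(-340\right) 48} - \frac{20581}{20652} = \frac{-10 + 163}{-16320} - \frac{20581}{20652} = 153 \left(- \frac{1}{16320}\right) - \frac{20581}{20652} = - \frac{3}{320} - \frac{20581}{20652} = - \frac{1661969}{1652160}$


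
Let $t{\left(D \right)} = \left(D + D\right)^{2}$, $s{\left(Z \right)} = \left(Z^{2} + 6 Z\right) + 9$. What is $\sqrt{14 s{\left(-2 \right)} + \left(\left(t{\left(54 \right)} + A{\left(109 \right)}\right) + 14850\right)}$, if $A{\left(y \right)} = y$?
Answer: $\sqrt{26637} \approx 163.21$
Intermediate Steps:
$s{\left(Z \right)} = 9 + Z^{2} + 6 Z$
$t{\left(D \right)} = 4 D^{2}$ ($t{\left(D \right)} = \left(2 D\right)^{2} = 4 D^{2}$)
$\sqrt{14 s{\left(-2 \right)} + \left(\left(t{\left(54 \right)} + A{\left(109 \right)}\right) + 14850\right)} = \sqrt{14 \left(9 + \left(-2\right)^{2} + 6 \left(-2\right)\right) + \left(\left(4 \cdot 54^{2} + 109\right) + 14850\right)} = \sqrt{14 \left(9 + 4 - 12\right) + \left(\left(4 \cdot 2916 + 109\right) + 14850\right)} = \sqrt{14 \cdot 1 + \left(\left(11664 + 109\right) + 14850\right)} = \sqrt{14 + \left(11773 + 14850\right)} = \sqrt{14 + 26623} = \sqrt{26637}$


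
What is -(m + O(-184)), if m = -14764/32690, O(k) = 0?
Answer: 7382/16345 ≈ 0.45164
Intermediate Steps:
m = -7382/16345 (m = -14764*1/32690 = -7382/16345 ≈ -0.45164)
-(m + O(-184)) = -(-7382/16345 + 0) = -1*(-7382/16345) = 7382/16345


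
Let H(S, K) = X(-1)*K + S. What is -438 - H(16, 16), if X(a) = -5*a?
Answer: -534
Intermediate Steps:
H(S, K) = S + 5*K (H(S, K) = (-5*(-1))*K + S = 5*K + S = S + 5*K)
-438 - H(16, 16) = -438 - (16 + 5*16) = -438 - (16 + 80) = -438 - 1*96 = -438 - 96 = -534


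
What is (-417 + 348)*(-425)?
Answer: 29325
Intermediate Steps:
(-417 + 348)*(-425) = -69*(-425) = 29325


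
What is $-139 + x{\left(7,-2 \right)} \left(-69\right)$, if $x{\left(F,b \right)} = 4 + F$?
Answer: $-898$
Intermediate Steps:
$-139 + x{\left(7,-2 \right)} \left(-69\right) = -139 + \left(4 + 7\right) \left(-69\right) = -139 + 11 \left(-69\right) = -139 - 759 = -898$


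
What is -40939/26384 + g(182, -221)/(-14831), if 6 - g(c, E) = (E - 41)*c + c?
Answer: -1860617381/391301104 ≈ -4.7550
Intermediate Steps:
g(c, E) = 6 - c - c*(-41 + E) (g(c, E) = 6 - ((E - 41)*c + c) = 6 - ((-41 + E)*c + c) = 6 - (c*(-41 + E) + c) = 6 - (c + c*(-41 + E)) = 6 + (-c - c*(-41 + E)) = 6 - c - c*(-41 + E))
-40939/26384 + g(182, -221)/(-14831) = -40939/26384 + (6 + 40*182 - 1*(-221)*182)/(-14831) = -40939*1/26384 + (6 + 7280 + 40222)*(-1/14831) = -40939/26384 + 47508*(-1/14831) = -40939/26384 - 47508/14831 = -1860617381/391301104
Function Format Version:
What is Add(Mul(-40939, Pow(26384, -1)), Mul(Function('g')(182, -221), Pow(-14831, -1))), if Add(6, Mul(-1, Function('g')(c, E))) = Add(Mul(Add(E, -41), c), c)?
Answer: Rational(-1860617381, 391301104) ≈ -4.7550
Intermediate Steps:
Function('g')(c, E) = Add(6, Mul(-1, c), Mul(-1, c, Add(-41, E))) (Function('g')(c, E) = Add(6, Mul(-1, Add(Mul(Add(E, -41), c), c))) = Add(6, Mul(-1, Add(Mul(Add(-41, E), c), c))) = Add(6, Mul(-1, Add(Mul(c, Add(-41, E)), c))) = Add(6, Mul(-1, Add(c, Mul(c, Add(-41, E))))) = Add(6, Add(Mul(-1, c), Mul(-1, c, Add(-41, E)))) = Add(6, Mul(-1, c), Mul(-1, c, Add(-41, E))))
Add(Mul(-40939, Pow(26384, -1)), Mul(Function('g')(182, -221), Pow(-14831, -1))) = Add(Mul(-40939, Pow(26384, -1)), Mul(Add(6, Mul(40, 182), Mul(-1, -221, 182)), Pow(-14831, -1))) = Add(Mul(-40939, Rational(1, 26384)), Mul(Add(6, 7280, 40222), Rational(-1, 14831))) = Add(Rational(-40939, 26384), Mul(47508, Rational(-1, 14831))) = Add(Rational(-40939, 26384), Rational(-47508, 14831)) = Rational(-1860617381, 391301104)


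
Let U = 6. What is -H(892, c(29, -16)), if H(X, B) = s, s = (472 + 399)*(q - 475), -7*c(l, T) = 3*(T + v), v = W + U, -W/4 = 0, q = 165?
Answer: 270010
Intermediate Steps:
W = 0 (W = -4*0 = 0)
v = 6 (v = 0 + 6 = 6)
c(l, T) = -18/7 - 3*T/7 (c(l, T) = -3*(T + 6)/7 = -3*(6 + T)/7 = -(18 + 3*T)/7 = -18/7 - 3*T/7)
s = -270010 (s = (472 + 399)*(165 - 475) = 871*(-310) = -270010)
H(X, B) = -270010
-H(892, c(29, -16)) = -1*(-270010) = 270010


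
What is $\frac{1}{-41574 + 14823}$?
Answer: $- \frac{1}{26751} \approx -3.7382 \cdot 10^{-5}$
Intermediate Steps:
$\frac{1}{-41574 + 14823} = \frac{1}{-26751} = - \frac{1}{26751}$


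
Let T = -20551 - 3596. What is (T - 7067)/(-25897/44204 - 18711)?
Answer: 1379783656/827126941 ≈ 1.6682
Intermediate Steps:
T = -24147
(T - 7067)/(-25897/44204 - 18711) = (-24147 - 7067)/(-25897/44204 - 18711) = -31214/(-25897*1/44204 - 18711) = -31214/(-25897/44204 - 18711) = -31214/(-827126941/44204) = -31214*(-44204/827126941) = 1379783656/827126941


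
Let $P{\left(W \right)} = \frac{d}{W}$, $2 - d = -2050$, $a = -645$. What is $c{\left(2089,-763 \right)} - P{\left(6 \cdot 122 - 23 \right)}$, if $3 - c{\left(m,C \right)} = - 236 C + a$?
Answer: $- \frac{127210832}{709} \approx -1.7942 \cdot 10^{5}$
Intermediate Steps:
$d = 2052$ ($d = 2 - -2050 = 2 + 2050 = 2052$)
$c{\left(m,C \right)} = 648 + 236 C$ ($c{\left(m,C \right)} = 3 - \left(- 236 C - 645\right) = 3 - \left(-645 - 236 C\right) = 3 + \left(645 + 236 C\right) = 648 + 236 C$)
$P{\left(W \right)} = \frac{2052}{W}$
$c{\left(2089,-763 \right)} - P{\left(6 \cdot 122 - 23 \right)} = \left(648 + 236 \left(-763\right)\right) - \frac{2052}{6 \cdot 122 - 23} = \left(648 - 180068\right) - \frac{2052}{732 - 23} = -179420 - \frac{2052}{709} = - \frac{127210832}{709}$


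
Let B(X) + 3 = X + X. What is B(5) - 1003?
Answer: -996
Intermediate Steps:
B(X) = -3 + 2*X (B(X) = -3 + (X + X) = -3 + 2*X)
B(5) - 1003 = (-3 + 2*5) - 1003 = (-3 + 10) - 1003 = 7 - 1003 = -996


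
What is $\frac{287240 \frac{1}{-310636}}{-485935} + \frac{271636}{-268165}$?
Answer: $- \frac{2050153981925458}{2023960650907445} \approx -1.0129$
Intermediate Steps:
$\frac{287240 \frac{1}{-310636}}{-485935} + \frac{271636}{-268165} = 287240 \left(- \frac{1}{310636}\right) \left(- \frac{1}{485935}\right) + 271636 \left(- \frac{1}{268165}\right) = \left(- \frac{71810}{77659}\right) \left(- \frac{1}{485935}\right) - \frac{271636}{268165} = \frac{14362}{7547445233} - \frac{271636}{268165} = - \frac{2050153981925458}{2023960650907445}$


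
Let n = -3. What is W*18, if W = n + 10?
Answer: 126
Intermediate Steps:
W = 7 (W = -3 + 10 = 7)
W*18 = 7*18 = 126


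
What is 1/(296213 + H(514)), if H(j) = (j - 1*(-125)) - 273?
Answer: 1/296579 ≈ 3.3718e-6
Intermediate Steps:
H(j) = -148 + j (H(j) = (j + 125) - 273 = (125 + j) - 273 = -148 + j)
1/(296213 + H(514)) = 1/(296213 + (-148 + 514)) = 1/(296213 + 366) = 1/296579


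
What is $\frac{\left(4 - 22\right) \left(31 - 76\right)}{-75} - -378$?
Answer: $\frac{1836}{5} \approx 367.2$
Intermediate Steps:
$\frac{\left(4 - 22\right) \left(31 - 76\right)}{-75} - -378 = \left(-18\right) \left(-45\right) \left(- \frac{1}{75}\right) + 378 = 810 \left(- \frac{1}{75}\right) + 378 = - \frac{54}{5} + 378 = \frac{1836}{5}$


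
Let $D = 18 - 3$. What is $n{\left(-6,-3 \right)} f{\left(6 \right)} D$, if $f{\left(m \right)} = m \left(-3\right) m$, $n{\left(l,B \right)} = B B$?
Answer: $-14580$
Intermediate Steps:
$n{\left(l,B \right)} = B^{2}$
$D = 15$ ($D = 18 - 3 = 15$)
$f{\left(m \right)} = - 3 m^{2}$ ($f{\left(m \right)} = - 3 m m = - 3 m^{2}$)
$n{\left(-6,-3 \right)} f{\left(6 \right)} D = \left(-3\right)^{2} \left(- 3 \cdot 6^{2}\right) 15 = 9 \left(\left(-3\right) 36\right) 15 = 9 \left(-108\right) 15 = \left(-972\right) 15 = -14580$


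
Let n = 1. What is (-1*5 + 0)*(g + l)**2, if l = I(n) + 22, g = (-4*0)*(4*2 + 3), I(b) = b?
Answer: -2645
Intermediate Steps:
g = 0 (g = 0*(8 + 3) = 0*11 = 0)
l = 23 (l = 1 + 22 = 23)
(-1*5 + 0)*(g + l)**2 = (-1*5 + 0)*(0 + 23)**2 = (-5 + 0)*23**2 = -5*529 = -2645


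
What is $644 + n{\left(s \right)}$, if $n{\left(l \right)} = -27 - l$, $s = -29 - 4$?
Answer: $650$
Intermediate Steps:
$s = -33$ ($s = -29 - 4 = -33$)
$644 + n{\left(s \right)} = 644 - -6 = 644 + \left(-27 + 33\right) = 644 + 6 = 650$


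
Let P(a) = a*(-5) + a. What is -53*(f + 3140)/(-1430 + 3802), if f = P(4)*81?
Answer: -24433/593 ≈ -41.202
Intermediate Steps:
P(a) = -4*a (P(a) = -5*a + a = -4*a)
f = -1296 (f = -4*4*81 = -16*81 = -1296)
-53*(f + 3140)/(-1430 + 3802) = -53*(-1296 + 3140)/(-1430 + 3802) = -97732/2372 = -53*461/593 = -24433/593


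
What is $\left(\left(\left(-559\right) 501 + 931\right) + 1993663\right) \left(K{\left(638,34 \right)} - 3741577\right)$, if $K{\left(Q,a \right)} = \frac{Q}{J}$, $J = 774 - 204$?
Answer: $- \frac{365658579749282}{57} \approx -6.4151 \cdot 10^{12}$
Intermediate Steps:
$J = 570$ ($J = 774 - 204 = 570$)
$K{\left(Q,a \right)} = \frac{Q}{570}$
$\left(\left(\left(-559\right) 501 + 931\right) + 1993663\right) \left(K{\left(638,34 \right)} - 3741577\right) = \left(\left(\left(-559\right) 501 + 931\right) + 1993663\right) \left(\frac{1}{570} \cdot 638 - 3741577\right) = \left(\left(-280059 + 931\right) + 1993663\right) \left(\frac{319}{285} - 3741577\right) = \left(-279128 + 1993663\right) \left(- \frac{1066349126}{285}\right) = 1714535 \left(- \frac{1066349126}{285}\right) = - \frac{365658579749282}{57}$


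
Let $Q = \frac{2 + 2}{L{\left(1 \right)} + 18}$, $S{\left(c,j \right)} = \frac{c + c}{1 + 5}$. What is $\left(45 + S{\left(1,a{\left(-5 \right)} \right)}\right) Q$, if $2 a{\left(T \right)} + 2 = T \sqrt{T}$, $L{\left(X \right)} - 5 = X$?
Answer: $\frac{68}{9} \approx 7.5556$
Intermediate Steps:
$L{\left(X \right)} = 5 + X$
$a{\left(T \right)} = -1 + \frac{T^{\frac{3}{2}}}{2}$ ($a{\left(T \right)} = -1 + \frac{T \sqrt{T}}{2} = -1 + \frac{T^{\frac{3}{2}}}{2}$)
$S{\left(c,j \right)} = \frac{c}{3}$ ($S{\left(c,j \right)} = \frac{2 c}{6} = 2 c \frac{1}{6} = \frac{c}{3}$)
$Q = \frac{1}{6}$ ($Q = \frac{2 + 2}{\left(5 + 1\right) + 18} = \frac{4}{6 + 18} = \frac{4}{24} = 4 \cdot \frac{1}{24} = \frac{1}{6} \approx 0.16667$)
$\left(45 + S{\left(1,a{\left(-5 \right)} \right)}\right) Q = \left(45 + \frac{1}{3} \cdot 1\right) \frac{1}{6} = \left(45 + \frac{1}{3}\right) \frac{1}{6} = \frac{136}{3} \cdot \frac{1}{6} = \frac{68}{9}$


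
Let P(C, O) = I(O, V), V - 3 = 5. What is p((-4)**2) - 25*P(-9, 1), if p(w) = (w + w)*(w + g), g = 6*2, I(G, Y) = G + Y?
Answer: 671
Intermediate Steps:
V = 8 (V = 3 + 5 = 8)
P(C, O) = 8 + O (P(C, O) = O + 8 = 8 + O)
g = 12
p(w) = 2*w*(12 + w) (p(w) = (w + w)*(w + 12) = (2*w)*(12 + w) = 2*w*(12 + w))
p((-4)**2) - 25*P(-9, 1) = 2*(-4)**2*(12 + (-4)**2) - 25*(8 + 1) = 2*16*(12 + 16) - 25*9 = 2*16*28 - 225 = 896 - 225 = 671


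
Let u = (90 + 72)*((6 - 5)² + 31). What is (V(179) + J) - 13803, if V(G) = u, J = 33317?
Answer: 24698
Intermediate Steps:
u = 5184 (u = 162*(1² + 31) = 162*(1 + 31) = 162*32 = 5184)
V(G) = 5184
(V(179) + J) - 13803 = (5184 + 33317) - 13803 = 38501 - 13803 = 24698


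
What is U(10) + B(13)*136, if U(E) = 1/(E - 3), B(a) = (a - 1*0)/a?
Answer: 953/7 ≈ 136.14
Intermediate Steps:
B(a) = 1 (B(a) = (a + 0)/a = a/a = 1)
U(E) = 1/(-3 + E)
U(10) + B(13)*136 = 1/(-3 + 10) + 1*136 = 1/7 + 136 = ⅐ + 136 = 953/7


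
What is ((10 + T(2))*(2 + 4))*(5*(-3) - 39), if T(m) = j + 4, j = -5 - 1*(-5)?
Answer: -4536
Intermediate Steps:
j = 0 (j = -5 + 5 = 0)
T(m) = 4 (T(m) = 0 + 4 = 4)
((10 + T(2))*(2 + 4))*(5*(-3) - 39) = ((10 + 4)*(2 + 4))*(5*(-3) - 39) = (14*6)*(-15 - 39) = 84*(-54) = -4536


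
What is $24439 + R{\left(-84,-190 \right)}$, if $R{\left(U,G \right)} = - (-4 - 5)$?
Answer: $24448$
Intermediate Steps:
$R{\left(U,G \right)} = 9$ ($R{\left(U,G \right)} = \left(-1\right) \left(-9\right) = 9$)
$24439 + R{\left(-84,-190 \right)} = 24439 + 9 = 24448$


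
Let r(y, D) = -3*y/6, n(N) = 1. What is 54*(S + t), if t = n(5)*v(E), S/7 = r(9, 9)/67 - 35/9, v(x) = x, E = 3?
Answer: -89337/67 ≈ -1333.4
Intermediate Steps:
r(y, D) = -y/2 (r(y, D) = -3*y*(⅙) = -y/2)
S = -33397/1206 (S = 7*(-½*9/67 - 35/9) = 7*(-9/2*1/67 - 35*⅑) = 7*(-9/134 - 35/9) = 7*(-4771/1206) = -33397/1206 ≈ -27.692)
t = 3 (t = 1*3 = 3)
54*(S + t) = 54*(-33397/1206 + 3) = 54*(-29779/1206) = -89337/67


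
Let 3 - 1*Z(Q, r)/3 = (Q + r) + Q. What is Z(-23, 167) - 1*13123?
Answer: -13477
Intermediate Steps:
Z(Q, r) = 9 - 6*Q - 3*r (Z(Q, r) = 9 - 3*((Q + r) + Q) = 9 - 3*(r + 2*Q) = 9 + (-6*Q - 3*r) = 9 - 6*Q - 3*r)
Z(-23, 167) - 1*13123 = (9 - 6*(-23) - 3*167) - 1*13123 = (9 + 138 - 501) - 13123 = -354 - 13123 = -13477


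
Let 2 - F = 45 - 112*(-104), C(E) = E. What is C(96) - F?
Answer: 11787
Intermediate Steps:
F = -11691 (F = 2 - (45 - 112*(-104)) = 2 - (45 + 11648) = 2 - 1*11693 = 2 - 11693 = -11691)
C(96) - F = 96 - 1*(-11691) = 96 + 11691 = 11787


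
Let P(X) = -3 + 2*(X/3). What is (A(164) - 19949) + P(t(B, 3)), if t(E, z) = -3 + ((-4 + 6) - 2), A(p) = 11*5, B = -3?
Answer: -19899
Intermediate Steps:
A(p) = 55
t(E, z) = -3 (t(E, z) = -3 + (2 - 2) = -3 + 0 = -3)
P(X) = -3 + 2*X/3 (P(X) = -3 + 2*(X*(⅓)) = -3 + 2*(X/3) = -3 + 2*X/3)
(A(164) - 19949) + P(t(B, 3)) = (55 - 19949) + (-3 + (⅔)*(-3)) = -19894 + (-3 - 2) = -19894 - 5 = -19899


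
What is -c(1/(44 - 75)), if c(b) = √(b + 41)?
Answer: -√39370/31 ≈ -6.4006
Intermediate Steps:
c(b) = √(41 + b)
-c(1/(44 - 75)) = -√(41 + 1/(44 - 75)) = -√(41 + 1/(-31)) = -√(41 - 1/31) = -√(1270/31) = -√39370/31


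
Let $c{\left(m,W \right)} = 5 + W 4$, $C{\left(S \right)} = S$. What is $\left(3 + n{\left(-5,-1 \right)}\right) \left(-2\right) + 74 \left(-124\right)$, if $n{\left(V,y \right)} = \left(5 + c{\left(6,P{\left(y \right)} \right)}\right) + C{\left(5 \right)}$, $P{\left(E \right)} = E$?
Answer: $-9204$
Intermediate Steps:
$c{\left(m,W \right)} = 5 + 4 W$
$n{\left(V,y \right)} = 15 + 4 y$ ($n{\left(V,y \right)} = \left(5 + \left(5 + 4 y\right)\right) + 5 = \left(10 + 4 y\right) + 5 = 15 + 4 y$)
$\left(3 + n{\left(-5,-1 \right)}\right) \left(-2\right) + 74 \left(-124\right) = \left(3 + \left(15 + 4 \left(-1\right)\right)\right) \left(-2\right) + 74 \left(-124\right) = \left(3 + \left(15 - 4\right)\right) \left(-2\right) - 9176 = \left(3 + 11\right) \left(-2\right) - 9176 = 14 \left(-2\right) - 9176 = -28 - 9176 = -9204$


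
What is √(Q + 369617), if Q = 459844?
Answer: √829461 ≈ 910.75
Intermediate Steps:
√(Q + 369617) = √(459844 + 369617) = √829461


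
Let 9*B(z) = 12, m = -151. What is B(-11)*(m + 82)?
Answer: -92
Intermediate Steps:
B(z) = 4/3 (B(z) = (⅑)*12 = 4/3)
B(-11)*(m + 82) = 4*(-151 + 82)/3 = (4/3)*(-69) = -92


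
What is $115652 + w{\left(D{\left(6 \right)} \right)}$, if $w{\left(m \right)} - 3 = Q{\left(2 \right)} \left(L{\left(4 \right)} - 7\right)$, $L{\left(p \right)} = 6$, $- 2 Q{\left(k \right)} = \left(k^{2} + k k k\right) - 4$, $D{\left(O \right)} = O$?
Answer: $115659$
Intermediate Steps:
$Q{\left(k \right)} = 2 - \frac{k^{2}}{2} - \frac{k^{3}}{2}$ ($Q{\left(k \right)} = - \frac{\left(k^{2} + k k k\right) - 4}{2} = - \frac{\left(k^{2} + k^{2} k\right) - 4}{2} = - \frac{\left(k^{2} + k^{3}\right) - 4}{2} = - \frac{-4 + k^{2} + k^{3}}{2} = 2 - \frac{k^{2}}{2} - \frac{k^{3}}{2}$)
$w{\left(m \right)} = 7$ ($w{\left(m \right)} = 3 + \left(2 - \frac{2^{2}}{2} - \frac{2^{3}}{2}\right) \left(6 - 7\right) = 3 + \left(2 - 2 - 4\right) \left(-1\right) = 3 - -4 = 3 + 4 = 7$)
$115652 + w{\left(D{\left(6 \right)} \right)} = 115652 + 7 = 115659$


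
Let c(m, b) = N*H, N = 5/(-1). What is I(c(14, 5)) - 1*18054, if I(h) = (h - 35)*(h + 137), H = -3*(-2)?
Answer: -25009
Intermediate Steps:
H = 6
N = -5 (N = 5*(-1) = -5)
c(m, b) = -30 (c(m, b) = -5*6 = -30)
I(h) = (-35 + h)*(137 + h)
I(c(14, 5)) - 1*18054 = (-4795 + (-30)² + 102*(-30)) - 1*18054 = (-4795 + 900 - 3060) - 18054 = -6955 - 18054 = -25009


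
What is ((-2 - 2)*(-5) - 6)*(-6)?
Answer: -84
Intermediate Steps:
((-2 - 2)*(-5) - 6)*(-6) = (-4*(-5) - 6)*(-6) = (20 - 6)*(-6) = 14*(-6) = -84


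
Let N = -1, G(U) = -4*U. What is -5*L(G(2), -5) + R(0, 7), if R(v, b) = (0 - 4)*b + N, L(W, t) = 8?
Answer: -69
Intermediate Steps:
R(v, b) = -1 - 4*b (R(v, b) = (0 - 4)*b - 1 = -4*b - 1 = -1 - 4*b)
-5*L(G(2), -5) + R(0, 7) = -5*8 + (-1 - 4*7) = -40 + (-1 - 28) = -40 - 29 = -69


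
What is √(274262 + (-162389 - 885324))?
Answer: 3*I*√85939 ≈ 879.46*I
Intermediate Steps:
√(274262 + (-162389 - 885324)) = √(274262 - 1047713) = √(-773451) = 3*I*√85939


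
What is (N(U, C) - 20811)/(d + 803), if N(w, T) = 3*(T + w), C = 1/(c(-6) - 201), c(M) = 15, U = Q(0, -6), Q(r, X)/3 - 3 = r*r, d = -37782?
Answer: 1288609/2292698 ≈ 0.56205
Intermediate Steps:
Q(r, X) = 9 + 3*r**2 (Q(r, X) = 9 + 3*(r*r) = 9 + 3*r**2)
U = 9 (U = 9 + 3*0**2 = 9 + 3*0 = 9 + 0 = 9)
C = -1/186 (C = 1/(15 - 201) = 1/(-186) = -1/186 ≈ -0.0053763)
N(w, T) = 3*T + 3*w
(N(U, C) - 20811)/(d + 803) = ((3*(-1/186) + 3*9) - 20811)/(-37782 + 803) = ((-1/62 + 27) - 20811)/(-36979) = (1673/62 - 20811)*(-1/36979) = -1288609/62*(-1/36979) = 1288609/2292698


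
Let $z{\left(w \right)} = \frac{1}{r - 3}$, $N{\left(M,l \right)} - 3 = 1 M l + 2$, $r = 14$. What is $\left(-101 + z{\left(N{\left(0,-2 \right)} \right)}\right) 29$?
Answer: $- \frac{32190}{11} \approx -2926.4$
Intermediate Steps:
$N{\left(M,l \right)} = 5 + M l$ ($N{\left(M,l \right)} = 3 + \left(1 M l + 2\right) = 3 + \left(M l + 2\right) = 3 + \left(2 + M l\right) = 5 + M l$)
$z{\left(w \right)} = \frac{1}{11}$ ($z{\left(w \right)} = \frac{1}{14 - 3} = \frac{1}{11}$)
$\left(-101 + z{\left(N{\left(0,-2 \right)} \right)}\right) 29 = \left(-101 + \frac{1}{11}\right) 29 = \left(- \frac{1110}{11}\right) 29 = - \frac{32190}{11}$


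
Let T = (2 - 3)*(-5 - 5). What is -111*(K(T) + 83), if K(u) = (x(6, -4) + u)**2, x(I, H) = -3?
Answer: -14652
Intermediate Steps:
T = 10 (T = -1*(-10) = 10)
K(u) = (-3 + u)**2
-111*(K(T) + 83) = -111*((-3 + 10)**2 + 83) = -111*(7**2 + 83) = -111*(49 + 83) = -111*132 = -14652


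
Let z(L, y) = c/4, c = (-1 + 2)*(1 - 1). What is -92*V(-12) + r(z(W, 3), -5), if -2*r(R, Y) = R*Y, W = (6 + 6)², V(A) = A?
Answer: 1104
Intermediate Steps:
c = 0 (c = 1*0 = 0)
W = 144 (W = 12² = 144)
z(L, y) = 0 (z(L, y) = 0/4 = 0*(¼) = 0)
r(R, Y) = -R*Y/2
-92*V(-12) + r(z(W, 3), -5) = -92*(-12) - ½*0*(-5) = 1104 + 0 = 1104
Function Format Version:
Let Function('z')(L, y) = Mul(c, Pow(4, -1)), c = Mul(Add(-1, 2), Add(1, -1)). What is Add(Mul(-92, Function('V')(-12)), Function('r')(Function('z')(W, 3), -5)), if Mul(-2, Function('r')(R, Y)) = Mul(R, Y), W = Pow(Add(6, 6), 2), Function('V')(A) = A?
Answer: 1104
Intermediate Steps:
c = 0 (c = Mul(1, 0) = 0)
W = 144 (W = Pow(12, 2) = 144)
Function('z')(L, y) = 0 (Function('z')(L, y) = Mul(0, Pow(4, -1)) = Mul(0, Rational(1, 4)) = 0)
Function('r')(R, Y) = Mul(Rational(-1, 2), R, Y) (Function('r')(R, Y) = Mul(Rational(-1, 2), Mul(R, Y)) = Mul(Rational(-1, 2), R, Y))
Add(Mul(-92, Function('V')(-12)), Function('r')(Function('z')(W, 3), -5)) = Add(Mul(-92, -12), Mul(Rational(-1, 2), 0, -5)) = Add(1104, 0) = 1104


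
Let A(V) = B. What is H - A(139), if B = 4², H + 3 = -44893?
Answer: -44912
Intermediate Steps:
H = -44896 (H = -3 - 44893 = -44896)
B = 16
A(V) = 16
H - A(139) = -44896 - 1*16 = -44896 - 16 = -44912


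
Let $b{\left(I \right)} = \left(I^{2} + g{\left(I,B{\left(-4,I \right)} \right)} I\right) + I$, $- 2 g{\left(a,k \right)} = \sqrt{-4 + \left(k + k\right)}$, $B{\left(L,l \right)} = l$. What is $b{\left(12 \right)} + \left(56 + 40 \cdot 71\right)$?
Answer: $3052 - 12 \sqrt{5} \approx 3025.2$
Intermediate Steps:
$g{\left(a,k \right)} = - \frac{\sqrt{-4 + 2 k}}{2}$ ($g{\left(a,k \right)} = - \frac{\sqrt{-4 + \left(k + k\right)}}{2} = - \frac{\sqrt{-4 + 2 k}}{2}$)
$b{\left(I \right)} = I + I^{2} - \frac{I \sqrt{-4 + 2 I}}{2}$ ($b{\left(I \right)} = \left(I^{2} + - \frac{\sqrt{-4 + 2 I}}{2} I\right) + I = \left(I^{2} - \frac{I \sqrt{-4 + 2 I}}{2}\right) + I = I + I^{2} - \frac{I \sqrt{-4 + 2 I}}{2}$)
$b{\left(12 \right)} + \left(56 + 40 \cdot 71\right) = \frac{1}{2} \cdot 12 \left(2 - \sqrt{-4 + 2 \cdot 12} + 2 \cdot 12\right) + \left(56 + 40 \cdot 71\right) = \frac{1}{2} \cdot 12 \left(2 - \sqrt{-4 + 24} + 24\right) + \left(56 + 2840\right) = \frac{1}{2} \cdot 12 \left(2 - \sqrt{20} + 24\right) + 2896 = \frac{1}{2} \cdot 12 \left(2 - 2 \sqrt{5} + 24\right) + 2896 = \frac{1}{2} \cdot 12 \left(26 - 2 \sqrt{5}\right) + 2896 = \left(156 - 12 \sqrt{5}\right) + 2896 = 3052 - 12 \sqrt{5}$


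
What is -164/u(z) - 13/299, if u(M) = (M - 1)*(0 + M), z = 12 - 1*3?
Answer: -961/414 ≈ -2.3213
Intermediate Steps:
z = 9 (z = 12 - 3 = 9)
u(M) = M*(-1 + M) (u(M) = (-1 + M)*M = M*(-1 + M))
-164/u(z) - 13/299 = -164*1/(9*(-1 + 9)) - 13/299 = -164/(9*8) - 13*1/299 = -164/72 - 1/23 = -164*1/72 - 1/23 = -41/18 - 1/23 = -961/414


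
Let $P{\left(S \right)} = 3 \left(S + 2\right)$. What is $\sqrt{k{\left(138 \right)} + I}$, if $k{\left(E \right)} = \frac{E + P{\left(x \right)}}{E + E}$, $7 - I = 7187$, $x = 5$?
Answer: $\frac{i \sqrt{15191661}}{46} \approx 84.731 i$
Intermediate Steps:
$P{\left(S \right)} = 6 + 3 S$ ($P{\left(S \right)} = 3 \left(2 + S\right) = 6 + 3 S$)
$I = -7180$ ($I = 7 - 7187 = -7180$)
$k{\left(E \right)} = \frac{21 + E}{2 E}$ ($k{\left(E \right)} = \frac{E + \left(6 + 3 \cdot 5\right)}{E + E} = \frac{E + \left(6 + 15\right)}{2 E} = \left(E + 21\right) \frac{1}{2 E} = \left(21 + E\right) \frac{1}{2 E} = \frac{21 + E}{2 E}$)
$\sqrt{k{\left(138 \right)} + I} = \sqrt{\frac{21 + 138}{2 \cdot 138} - 7180} = \sqrt{\frac{1}{2} \cdot \frac{1}{138} \cdot 159 - 7180} = \sqrt{\frac{53}{92} - 7180} = \sqrt{- \frac{660507}{92}} = \frac{i \sqrt{15191661}}{46}$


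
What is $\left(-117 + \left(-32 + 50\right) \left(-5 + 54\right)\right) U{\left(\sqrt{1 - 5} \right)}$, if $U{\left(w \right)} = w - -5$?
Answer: $3825 + 1530 i \approx 3825.0 + 1530.0 i$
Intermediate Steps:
$U{\left(w \right)} = 5 + w$ ($U{\left(w \right)} = w + 5 = 5 + w$)
$\left(-117 + \left(-32 + 50\right) \left(-5 + 54\right)\right) U{\left(\sqrt{1 - 5} \right)} = \left(-117 + \left(-32 + 50\right) \left(-5 + 54\right)\right) \left(5 + \sqrt{1 - 5}\right) = \left(-117 + 18 \cdot 49\right) \left(5 + \sqrt{-4}\right) = \left(-117 + 882\right) \left(5 + 2 i\right) = 765 \left(5 + 2 i\right) = 3825 + 1530 i$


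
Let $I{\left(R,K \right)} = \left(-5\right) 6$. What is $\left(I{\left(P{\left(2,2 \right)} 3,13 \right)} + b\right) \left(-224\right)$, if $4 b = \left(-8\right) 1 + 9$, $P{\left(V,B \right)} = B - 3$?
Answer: $6664$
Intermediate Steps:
$P{\left(V,B \right)} = -3 + B$
$b = \frac{1}{4}$ ($b = \frac{\left(-8\right) 1 + 9}{4} = \frac{-8 + 9}{4} = \frac{1}{4} \cdot 1 = \frac{1}{4} \approx 0.25$)
$I{\left(R,K \right)} = -30$
$\left(I{\left(P{\left(2,2 \right)} 3,13 \right)} + b\right) \left(-224\right) = \left(-30 + \frac{1}{4}\right) \left(-224\right) = \left(- \frac{119}{4}\right) \left(-224\right) = 6664$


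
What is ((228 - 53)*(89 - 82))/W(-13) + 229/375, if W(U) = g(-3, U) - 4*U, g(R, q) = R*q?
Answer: 68602/4875 ≈ 14.072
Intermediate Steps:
W(U) = -7*U (W(U) = -3*U - 4*U = -7*U)
((228 - 53)*(89 - 82))/W(-13) + 229/375 = ((228 - 53)*(89 - 82))/((-7*(-13))) + 229/375 = (175*7)/91 + 229*(1/375) = 1225*(1/91) + 229/375 = 175/13 + 229/375 = 68602/4875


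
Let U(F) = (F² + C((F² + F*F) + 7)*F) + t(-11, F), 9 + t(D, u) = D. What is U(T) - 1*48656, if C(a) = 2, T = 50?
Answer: -46076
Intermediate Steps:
t(D, u) = -9 + D
U(F) = -20 + F² + 2*F (U(F) = (F² + 2*F) + (-9 - 11) = (F² + 2*F) - 20 = -20 + F² + 2*F)
U(T) - 1*48656 = (-20 + 50² + 2*50) - 1*48656 = (-20 + 2500 + 100) - 48656 = 2580 - 48656 = -46076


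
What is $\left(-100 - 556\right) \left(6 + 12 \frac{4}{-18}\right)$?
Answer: $- \frac{6560}{3} \approx -2186.7$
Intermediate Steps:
$\left(-100 - 556\right) \left(6 + 12 \frac{4}{-18}\right) = - 656 \left(6 + 12 \cdot 4 \left(- \frac{1}{18}\right)\right) = - 656 \left(6 + 12 \left(- \frac{2}{9}\right)\right) = - 656 \left(6 - \frac{8}{3}\right) = \left(-656\right) \frac{10}{3} = - \frac{6560}{3}$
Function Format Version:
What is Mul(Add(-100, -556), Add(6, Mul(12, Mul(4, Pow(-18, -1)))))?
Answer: Rational(-6560, 3) ≈ -2186.7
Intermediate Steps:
Mul(Add(-100, -556), Add(6, Mul(12, Mul(4, Pow(-18, -1))))) = Mul(-656, Add(6, Mul(12, Mul(4, Rational(-1, 18))))) = Mul(-656, Add(6, Mul(12, Rational(-2, 9)))) = Mul(-656, Add(6, Rational(-8, 3))) = Mul(-656, Rational(10, 3)) = Rational(-6560, 3)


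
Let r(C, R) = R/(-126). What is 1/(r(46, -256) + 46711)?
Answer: 63/2942921 ≈ 2.1407e-5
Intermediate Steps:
r(C, R) = -R/126 (r(C, R) = R*(-1/126) = -R/126)
1/(r(46, -256) + 46711) = 1/(-1/126*(-256) + 46711) = 1/(128/63 + 46711) = 1/(2942921/63) = 63/2942921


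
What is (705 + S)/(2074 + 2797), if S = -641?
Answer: 64/4871 ≈ 0.013139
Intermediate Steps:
(705 + S)/(2074 + 2797) = (705 - 641)/(2074 + 2797) = 64/4871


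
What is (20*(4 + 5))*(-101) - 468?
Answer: -18648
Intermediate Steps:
(20*(4 + 5))*(-101) - 468 = (20*9)*(-101) - 468 = 180*(-101) - 468 = -18180 - 468 = -18648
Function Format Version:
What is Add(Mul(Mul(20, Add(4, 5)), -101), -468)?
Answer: -18648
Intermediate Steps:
Add(Mul(Mul(20, Add(4, 5)), -101), -468) = Add(Mul(Mul(20, 9), -101), -468) = Add(Mul(180, -101), -468) = Add(-18180, -468) = -18648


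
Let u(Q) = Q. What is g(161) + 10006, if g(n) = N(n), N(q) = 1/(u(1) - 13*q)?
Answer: 20932551/2092 ≈ 10006.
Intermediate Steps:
N(q) = 1/(1 - 13*q)
g(n) = -1/(-1 + 13*n)
g(161) + 10006 = -1/(-1 + 13*161) + 10006 = -1/(-1 + 2093) + 10006 = -1/2092 + 10006 = 20932551/2092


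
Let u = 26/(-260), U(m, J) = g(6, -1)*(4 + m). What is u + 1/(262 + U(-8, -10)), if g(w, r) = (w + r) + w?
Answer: -52/545 ≈ -0.095413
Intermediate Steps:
g(w, r) = r + 2*w (g(w, r) = (r + w) + w = r + 2*w)
U(m, J) = 44 + 11*m (U(m, J) = (-1 + 2*6)*(4 + m) = (-1 + 12)*(4 + m) = 11*(4 + m) = 44 + 11*m)
u = -⅒ (u = 26*(-1/260) = -⅒ ≈ -0.10000)
u + 1/(262 + U(-8, -10)) = -⅒ + 1/(262 + (44 + 11*(-8))) = -⅒ + 1/(262 + (44 - 88)) = -⅒ + 1/(262 - 44) = -⅒ + 1/218 = -52/545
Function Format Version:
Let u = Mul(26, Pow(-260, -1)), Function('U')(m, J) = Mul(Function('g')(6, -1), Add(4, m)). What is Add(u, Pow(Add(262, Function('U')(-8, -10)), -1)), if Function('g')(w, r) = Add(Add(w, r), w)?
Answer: Rational(-52, 545) ≈ -0.095413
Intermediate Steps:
Function('g')(w, r) = Add(r, Mul(2, w)) (Function('g')(w, r) = Add(Add(r, w), w) = Add(r, Mul(2, w)))
Function('U')(m, J) = Add(44, Mul(11, m)) (Function('U')(m, J) = Mul(Add(-1, Mul(2, 6)), Add(4, m)) = Mul(Add(-1, 12), Add(4, m)) = Mul(11, Add(4, m)) = Add(44, Mul(11, m)))
u = Rational(-1, 10) (u = Mul(26, Rational(-1, 260)) = Rational(-1, 10) ≈ -0.10000)
Add(u, Pow(Add(262, Function('U')(-8, -10)), -1)) = Add(Rational(-1, 10), Pow(Add(262, Add(44, Mul(11, -8))), -1)) = Add(Rational(-1, 10), Pow(Add(262, Add(44, -88)), -1)) = Add(Rational(-1, 10), Pow(Add(262, -44), -1)) = Add(Rational(-1, 10), Pow(218, -1)) = Add(Rational(-1, 10), Rational(1, 218)) = Rational(-52, 545)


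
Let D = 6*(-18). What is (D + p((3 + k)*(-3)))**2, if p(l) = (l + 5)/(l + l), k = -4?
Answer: 102400/9 ≈ 11378.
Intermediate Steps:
p(l) = (5 + l)/(2*l) (p(l) = (5 + l)/((2*l)) = (5 + l)*(1/(2*l)) = (5 + l)/(2*l))
D = -108
(D + p((3 + k)*(-3)))**2 = (-108 + (5 + (3 - 4)*(-3))/(2*(((3 - 4)*(-3)))))**2 = (-108 + (5 - 1*(-3))/(2*((-1*(-3)))))**2 = (-108 + (1/2)*(5 + 3)/3)**2 = (-108 + (1/2)*(1/3)*8)**2 = (-108 + 4/3)**2 = (-320/3)**2 = 102400/9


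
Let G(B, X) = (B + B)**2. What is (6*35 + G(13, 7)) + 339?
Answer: 1225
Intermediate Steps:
G(B, X) = 4*B**2 (G(B, X) = (2*B)**2 = 4*B**2)
(6*35 + G(13, 7)) + 339 = (6*35 + 4*13**2) + 339 = (210 + 4*169) + 339 = (210 + 676) + 339 = 886 + 339 = 1225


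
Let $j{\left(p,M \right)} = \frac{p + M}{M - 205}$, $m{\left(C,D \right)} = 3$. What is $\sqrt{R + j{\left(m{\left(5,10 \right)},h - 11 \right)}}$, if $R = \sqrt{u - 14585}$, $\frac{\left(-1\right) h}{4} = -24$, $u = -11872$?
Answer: $\frac{\sqrt{-165 + 225 i \sqrt{26457}}}{15} \approx 8.9979 + 9.0386 i$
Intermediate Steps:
$h = 96$ ($h = \left(-4\right) \left(-24\right) = 96$)
$R = i \sqrt{26457}$ ($R = \sqrt{-11872 - 14585} = \sqrt{-26457} = i \sqrt{26457} \approx 162.66 i$)
$j{\left(p,M \right)} = \frac{M + p}{-205 + M}$
$\sqrt{R + j{\left(m{\left(5,10 \right)},h - 11 \right)}} = \sqrt{i \sqrt{26457} + \frac{\left(96 - 11\right) + 3}{-205 + \left(96 - 11\right)}} = \sqrt{i \sqrt{26457} + \frac{85 + 3}{-205 + 85}} = \sqrt{i \sqrt{26457} + \frac{1}{-120} \cdot 88} = \sqrt{i \sqrt{26457} - \frac{11}{15}} = \sqrt{- \frac{11}{15} + i \sqrt{26457}}$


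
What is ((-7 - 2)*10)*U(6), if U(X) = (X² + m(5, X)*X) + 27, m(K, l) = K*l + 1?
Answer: -22410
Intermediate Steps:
m(K, l) = 1 + K*l
U(X) = 27 + X² + X*(1 + 5*X) (U(X) = (X² + (1 + 5*X)*X) + 27 = (X² + X*(1 + 5*X)) + 27 = 27 + X² + X*(1 + 5*X))
((-7 - 2)*10)*U(6) = ((-7 - 2)*10)*(27 + 6 + 6*6²) = (-9*10)*(27 + 6 + 6*36) = -90*(27 + 6 + 216) = -90*249 = -22410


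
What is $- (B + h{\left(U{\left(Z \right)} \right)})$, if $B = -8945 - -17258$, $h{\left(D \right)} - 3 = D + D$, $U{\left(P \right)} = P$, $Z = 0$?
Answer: $-8316$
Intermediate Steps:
$h{\left(D \right)} = 3 + 2 D$ ($h{\left(D \right)} = 3 + \left(D + D\right) = 3 + 2 D$)
$B = 8313$ ($B = -8945 + 17258 = 8313$)
$- (B + h{\left(U{\left(Z \right)} \right)}) = - (8313 + \left(3 + 2 \cdot 0\right)) = - (8313 + \left(3 + 0\right)) = - (8313 + 3) = \left(-1\right) 8316 = -8316$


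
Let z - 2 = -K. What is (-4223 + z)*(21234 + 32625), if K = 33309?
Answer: -2021328270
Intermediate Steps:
z = -33307 (z = 2 - 1*33309 = 2 - 33309 = -33307)
(-4223 + z)*(21234 + 32625) = (-4223 - 33307)*(21234 + 32625) = -37530*53859 = -2021328270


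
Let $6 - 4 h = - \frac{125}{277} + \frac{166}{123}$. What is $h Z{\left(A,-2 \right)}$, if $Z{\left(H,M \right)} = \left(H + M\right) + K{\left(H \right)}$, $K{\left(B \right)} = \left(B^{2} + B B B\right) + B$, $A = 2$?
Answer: $\frac{1216733}{68142} \approx 17.856$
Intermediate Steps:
$h = \frac{173819}{136284}$ ($h = \frac{3}{2} - \frac{- \frac{125}{277} + \frac{166}{123}}{4} = \frac{3}{2} - \frac{30607}{136284} = \frac{173819}{136284} \approx 1.2754$)
$K{\left(B \right)} = B + B^{2} + B^{3}$ ($K{\left(B \right)} = \left(B^{2} + B^{2} B\right) + B = \left(B^{2} + B^{3}\right) + B = B + B^{2} + B^{3}$)
$Z{\left(H,M \right)} = H + M + H \left(1 + H + H^{2}\right)$ ($Z{\left(H,M \right)} = \left(H + M\right) + H \left(1 + H + H^{2}\right) = H + M + H \left(1 + H + H^{2}\right)$)
$h Z{\left(A,-2 \right)} = \frac{173819 \left(2 - 2 + 2 \left(1 + 2 + 2^{2}\right)\right)}{136284} = \frac{173819 \left(2 - 2 + 2 \left(1 + 2 + 4\right)\right)}{136284} = \frac{173819 \left(2 - 2 + 2 \cdot 7\right)}{136284} = \frac{173819 \left(2 - 2 + 14\right)}{136284} = \frac{173819}{136284} \cdot 14 = \frac{1216733}{68142}$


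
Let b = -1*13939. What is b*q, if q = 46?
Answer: -641194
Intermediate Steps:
b = -13939
b*q = -13939*46 = -641194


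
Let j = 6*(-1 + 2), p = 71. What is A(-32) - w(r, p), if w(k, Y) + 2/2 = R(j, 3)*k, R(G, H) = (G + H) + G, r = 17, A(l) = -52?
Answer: -306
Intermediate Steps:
j = 6 (j = 6*1 = 6)
R(G, H) = H + 2*G
w(k, Y) = -1 + 15*k (w(k, Y) = -1 + (3 + 2*6)*k = -1 + (3 + 12)*k = -1 + 15*k)
A(-32) - w(r, p) = -52 - (-1 + 15*17) = -52 - (-1 + 255) = -52 - 1*254 = -52 - 254 = -306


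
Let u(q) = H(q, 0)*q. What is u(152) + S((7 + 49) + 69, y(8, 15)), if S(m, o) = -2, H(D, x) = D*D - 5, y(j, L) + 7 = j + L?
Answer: 3511046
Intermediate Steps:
y(j, L) = -7 + L + j (y(j, L) = -7 + (j + L) = -7 + (L + j) = -7 + L + j)
H(D, x) = -5 + D² (H(D, x) = D² - 5 = -5 + D²)
u(q) = q*(-5 + q²) (u(q) = (-5 + q²)*q = q*(-5 + q²))
u(152) + S((7 + 49) + 69, y(8, 15)) = 152*(-5 + 152²) - 2 = 152*(-5 + 23104) - 2 = 152*23099 - 2 = 3511048 - 2 = 3511046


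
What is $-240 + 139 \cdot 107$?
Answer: $14633$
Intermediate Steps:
$-240 + 139 \cdot 107 = -240 + 14873 = 14633$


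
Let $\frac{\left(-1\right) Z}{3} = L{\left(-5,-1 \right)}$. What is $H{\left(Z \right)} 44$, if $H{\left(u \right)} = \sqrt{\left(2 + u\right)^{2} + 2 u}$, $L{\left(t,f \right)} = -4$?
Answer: $88 \sqrt{55} \approx 652.63$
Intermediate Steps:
$Z = 12$ ($Z = \left(-3\right) \left(-4\right) = 12$)
$H{\left(Z \right)} 44 = \sqrt{\left(2 + 12\right)^{2} + 2 \cdot 12} \cdot 44 = \sqrt{14^{2} + 24} \cdot 44 = \sqrt{196 + 24} \cdot 44 = \sqrt{220} \cdot 44 = 2 \sqrt{55} \cdot 44 = 88 \sqrt{55}$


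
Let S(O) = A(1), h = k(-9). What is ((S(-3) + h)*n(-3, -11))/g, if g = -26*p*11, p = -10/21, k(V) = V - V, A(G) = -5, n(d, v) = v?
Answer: 21/52 ≈ 0.40385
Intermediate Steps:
k(V) = 0
h = 0
p = -10/21 (p = -10*1/21 = -10/21 ≈ -0.47619)
S(O) = -5
g = 2860/21 (g = -26*(-10/21)*11 = (260/21)*11 = 2860/21 ≈ 136.19)
((S(-3) + h)*n(-3, -11))/g = ((-5 + 0)*(-11))/(2860/21) = -5*(-11)*(21/2860) = 55*(21/2860) = 21/52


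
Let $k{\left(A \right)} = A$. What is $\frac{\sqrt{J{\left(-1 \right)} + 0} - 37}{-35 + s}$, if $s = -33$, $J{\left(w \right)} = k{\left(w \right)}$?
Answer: $\frac{37}{68} - \frac{i}{68} \approx 0.54412 - 0.014706 i$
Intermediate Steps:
$J{\left(w \right)} = w$
$\frac{\sqrt{J{\left(-1 \right)} + 0} - 37}{-35 + s} = \frac{\sqrt{-1 + 0} - 37}{-35 - 33} = \frac{\sqrt{-1} - 37}{-68} = - \frac{i - 37}{68} = - \frac{-37 + i}{68} = \frac{37}{68} - \frac{i}{68}$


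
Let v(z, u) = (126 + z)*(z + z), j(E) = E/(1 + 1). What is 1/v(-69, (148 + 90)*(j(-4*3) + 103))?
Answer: -1/7866 ≈ -0.00012713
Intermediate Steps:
j(E) = E/2
v(z, u) = 2*z*(126 + z) (v(z, u) = (126 + z)*(2*z) = 2*z*(126 + z))
1/v(-69, (148 + 90)*(j(-4*3) + 103)) = 1/(2*(-69)*(126 - 69)) = 1/(2*(-69)*57) = 1/(-7866) = -1/7866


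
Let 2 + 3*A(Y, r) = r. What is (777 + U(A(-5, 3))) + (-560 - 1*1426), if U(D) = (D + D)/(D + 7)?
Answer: -13298/11 ≈ -1208.9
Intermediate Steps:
A(Y, r) = -2/3 + r/3
U(D) = 2*D/(7 + D) (U(D) = (2*D)/(7 + D) = 2*D/(7 + D))
(777 + U(A(-5, 3))) + (-560 - 1*1426) = (777 + 2*(-2/3 + (1/3)*3)/(7 + (-2/3 + (1/3)*3))) + (-560 - 1*1426) = (777 + 2*(-2/3 + 1)/(7 + (-2/3 + 1))) + (-560 - 1426) = (777 + 2*(1/3)/(7 + 1/3)) - 1986 = (777 + 2*(1/3)/(22/3)) - 1986 = (777 + 2*(1/3)*(3/22)) - 1986 = (777 + 1/11) - 1986 = 8548/11 - 1986 = -13298/11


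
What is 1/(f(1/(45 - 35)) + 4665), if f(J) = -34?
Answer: 1/4631 ≈ 0.00021594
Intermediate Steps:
1/(f(1/(45 - 35)) + 4665) = 1/(-34 + 4665) = 1/4631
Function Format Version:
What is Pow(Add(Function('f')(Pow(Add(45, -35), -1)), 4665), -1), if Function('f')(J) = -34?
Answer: Rational(1, 4631) ≈ 0.00021594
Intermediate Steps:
Pow(Add(Function('f')(Pow(Add(45, -35), -1)), 4665), -1) = Pow(Add(-34, 4665), -1) = Pow(4631, -1) = Rational(1, 4631)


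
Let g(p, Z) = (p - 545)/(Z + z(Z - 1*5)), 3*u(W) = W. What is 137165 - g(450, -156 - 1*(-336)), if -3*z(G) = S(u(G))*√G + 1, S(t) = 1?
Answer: 1896450605/13826 + 475*√7/96782 ≈ 1.3717e+5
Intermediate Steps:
u(W) = W/3
z(G) = -⅓ - √G/3 (z(G) = -(1*√G + 1)/3 = -(√G + 1)/3 = -(1 + √G)/3 = -⅓ - √G/3)
g(p, Z) = (-545 + p)/(-⅓ + Z - √(-5 + Z)/3) (g(p, Z) = (p - 545)/(Z + (-⅓ - √(Z - 1*5)/3)) = (-545 + p)/(Z + (-⅓ - √(Z - 5)/3)) = (-545 + p)/(Z + (-⅓ - √(-5 + Z)/3)) = (-545 + p)/(-⅓ + Z - √(-5 + Z)/3))
137165 - g(450, -156 - 1*(-336)) = 137165 - 3*(545 - 1*450)/(1 + √(-5 + (-156 - 1*(-336))) - 3*(-156 - 1*(-336))) = 137165 - 3*(545 - 450)/(1 + √(-5 + (-156 + 336)) - 3*(-156 + 336)) = 137165 - 3*95/(1 + √(-5 + 180) - 3*180) = 137165 - 3*95/(1 + √175 - 540) = 137165 - 3*95/(1 + 5*√7 - 540) = 137165 - 3*95/(-539 + 5*√7) = 137165 - 285/(-539 + 5*√7)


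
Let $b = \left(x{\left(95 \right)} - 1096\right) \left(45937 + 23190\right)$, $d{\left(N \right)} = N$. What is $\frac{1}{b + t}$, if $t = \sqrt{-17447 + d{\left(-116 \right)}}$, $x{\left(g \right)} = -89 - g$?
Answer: $- \frac{88482560}{7829163424171163} - \frac{i \sqrt{17563}}{7829163424171163} \approx -1.1302 \cdot 10^{-8} - 1.6927 \cdot 10^{-14} i$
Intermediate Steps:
$b = -88482560$ ($b = \left(\left(-89 - 95\right) - 1096\right) \left(45937 + 23190\right) = \left(\left(-89 - 95\right) - 1096\right) 69127 = \left(-184 - 1096\right) 69127 = \left(-1280\right) 69127 = -88482560$)
$t = i \sqrt{17563}$ ($t = \sqrt{-17447 - 116} = \sqrt{-17563} = i \sqrt{17563} \approx 132.53 i$)
$\frac{1}{b + t} = \frac{1}{-88482560 + i \sqrt{17563}}$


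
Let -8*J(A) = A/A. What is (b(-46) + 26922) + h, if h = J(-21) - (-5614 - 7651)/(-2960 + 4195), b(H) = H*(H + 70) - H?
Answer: 51128241/1976 ≈ 25875.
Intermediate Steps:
J(A) = -1/8 (J(A) = -A/(8*A) = -1/8*1 = -1/8)
b(H) = -H + H*(70 + H) (b(H) = H*(70 + H) - H = -H + H*(70 + H))
h = 20977/1976 (h = -1/8 - (-5614 - 7651)/(-2960 + 4195) = -1/8 - (-13265)/1235 = -1/8 - 1*(-2653/247) = -1/8 + 2653/247 = 20977/1976 ≈ 10.616)
(b(-46) + 26922) + h = (-46*(69 - 46) + 26922) + 20977/1976 = (-46*23 + 26922) + 20977/1976 = (-1058 + 26922) + 20977/1976 = 25864 + 20977/1976 = 51128241/1976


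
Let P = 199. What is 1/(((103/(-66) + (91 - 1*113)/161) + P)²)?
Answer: 112911876/4395475778521 ≈ 2.5688e-5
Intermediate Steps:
1/(((103/(-66) + (91 - 1*113)/161) + P)²) = 1/(((103/(-66) + (91 - 1*113)/161) + 199)²) = 1/(((103*(-1/66) + (91 - 113)*(1/161)) + 199)²) = 1/(((-103/66 - 22*1/161) + 199)²) = 1/(((-103/66 - 22/161) + 199)²) = 1/((-18035/10626 + 199)²) = 1/((2096539/10626)²) = 1/(4395475778521/112911876) = 112911876/4395475778521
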